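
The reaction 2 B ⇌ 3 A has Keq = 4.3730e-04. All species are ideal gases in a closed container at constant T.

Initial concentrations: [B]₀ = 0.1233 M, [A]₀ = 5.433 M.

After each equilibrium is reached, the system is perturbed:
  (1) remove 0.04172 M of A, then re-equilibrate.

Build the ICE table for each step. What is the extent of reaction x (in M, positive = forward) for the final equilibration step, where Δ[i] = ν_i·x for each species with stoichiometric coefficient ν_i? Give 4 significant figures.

Q₀ = 1.0549e+04 vs Keq = 4.3730e-04 ⇒ Q>K, reverse
Step 1:
                   B          A
  Initial     0.1233      5.433
  Change       3.503     -5.254
  Equil        3.626     0.1791
  solve Keq expr → x = -1.751; check Q = 4.3730e-04
Then remove 0.04172 M of A.
Step 2:
                   B          A
  Initial      3.626     0.1374
  Change    -0.02721    0.04082
  Equil        3.599     0.1782
  solve Keq expr → x = 0.01361; check Q = 4.3730e-04

x = 0.01361 M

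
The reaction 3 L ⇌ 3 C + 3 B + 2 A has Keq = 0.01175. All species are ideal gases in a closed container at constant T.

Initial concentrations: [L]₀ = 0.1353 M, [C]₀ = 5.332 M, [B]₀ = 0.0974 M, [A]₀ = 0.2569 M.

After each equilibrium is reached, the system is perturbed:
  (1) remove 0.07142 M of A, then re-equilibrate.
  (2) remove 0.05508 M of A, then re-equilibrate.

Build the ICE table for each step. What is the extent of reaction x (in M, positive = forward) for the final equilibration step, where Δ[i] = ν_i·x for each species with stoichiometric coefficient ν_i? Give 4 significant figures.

x = 0.002875 M

Q₀ = 3.732 vs Keq = 0.01175 ⇒ Q>K, reverse
Step 1:
                  L         C         B         A
  I          0.1353     5.332    0.0974    0.2569
  C         0.07196  -0.07196  -0.07196  -0.04797
  E          0.2073      5.26   0.02544    0.2089
  solve Keq expr → x = -0.02399; check Q = 0.01175
Then remove 0.07142 M of A.
Step 2:
                  L         C         B         A
  I          0.2073      5.26   0.02544    0.1375
  C       -0.006439  0.006439  0.006439  0.004292
  E          0.2008     5.266   0.03188    0.1418
  solve Keq expr → x = 0.002146; check Q = 0.01175
Then remove 0.05508 M of A.
Step 3:
                  L         C         B         A
  I          0.2008     5.266   0.03188   0.08672
  C       -0.008626  0.008626  0.008626  0.005751
  E          0.1922     5.275   0.04051   0.09247
  solve Keq expr → x = 0.002875; check Q = 0.01175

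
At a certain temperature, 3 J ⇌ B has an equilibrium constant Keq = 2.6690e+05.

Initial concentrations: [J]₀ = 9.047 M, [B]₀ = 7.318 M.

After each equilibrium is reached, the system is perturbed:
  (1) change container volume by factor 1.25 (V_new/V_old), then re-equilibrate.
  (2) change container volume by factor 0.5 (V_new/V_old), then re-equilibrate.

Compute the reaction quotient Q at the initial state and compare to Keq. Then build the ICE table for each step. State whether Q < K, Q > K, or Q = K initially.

Q₀ = 0.009883; Q < K (proceeds forward)

Q₀ = 0.009883 vs Keq = 2.6690e+05 ⇒ Q<K, forward
Step 1:
                  J         B
  init        9.047     7.318
  Δ          -9.013     3.004
  eq        0.03382     10.32
  solve Keq expr → x = 3.004; check Q = 2.6690e+05
Then change container volume by factor 1.25 (V_new/V_old).
Step 2:
                  J         B
  init      0.02705     8.258
  Δ        0.004338 -0.001446
  eq        0.03139     8.256
  solve Keq expr → x = -0.001446; check Q = 2.6690e+05
Then change container volume by factor 0.5 (V_new/V_old).
Step 3:
                  J         B
  init      0.06278     16.51
  Δ        -0.02323  0.007742
  eq        0.03956     16.52
  solve Keq expr → x = 0.007742; check Q = 2.6690e+05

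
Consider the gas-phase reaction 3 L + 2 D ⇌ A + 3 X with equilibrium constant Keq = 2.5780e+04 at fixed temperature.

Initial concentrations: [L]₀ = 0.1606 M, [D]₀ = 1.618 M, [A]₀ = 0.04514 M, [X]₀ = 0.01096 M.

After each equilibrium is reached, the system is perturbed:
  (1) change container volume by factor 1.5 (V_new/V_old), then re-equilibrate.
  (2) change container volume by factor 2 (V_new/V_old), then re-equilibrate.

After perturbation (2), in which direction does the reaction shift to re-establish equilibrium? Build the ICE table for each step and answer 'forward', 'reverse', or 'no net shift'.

Direction: reverse

Q₀ = 5.4802e-06 vs Keq = 2.5780e+04 ⇒ Q<K, forward
Step 1:
                    L           D           A           X
  Initial      0.1606       1.618     0.04514     0.01096
  Change      -0.1586     -0.1057     0.05286      0.1586
  Equil      0.002008       1.512       0.098      0.1696
  solve Keq expr → x = 0.05286; check Q = 2.5780e+04
Then change container volume by factor 1.5 (V_new/V_old).
Step 2:
                    L           D           A           X
  Initial    0.001339       1.008     0.06534       0.113
  Change   1.9056e-04  1.2704e-04 -6.3521e-05 -1.9056e-04
  Equil       0.00153       1.008     0.06527      0.1128
  solve Keq expr → x = -6.3521e-05; check Q = 2.5780e+04
Then change container volume by factor 2 (V_new/V_old).
Step 3:
                    L           D           A           X
  Initial  7.6478e-04      0.5042     0.03264     0.05642
  Change   1.9466e-04  1.2977e-04 -6.4885e-05 -1.9466e-04
  Equil    9.5943e-04      0.5043     0.03257     0.05623
  solve Keq expr → x = -6.4885e-05; check Q = 2.5780e+04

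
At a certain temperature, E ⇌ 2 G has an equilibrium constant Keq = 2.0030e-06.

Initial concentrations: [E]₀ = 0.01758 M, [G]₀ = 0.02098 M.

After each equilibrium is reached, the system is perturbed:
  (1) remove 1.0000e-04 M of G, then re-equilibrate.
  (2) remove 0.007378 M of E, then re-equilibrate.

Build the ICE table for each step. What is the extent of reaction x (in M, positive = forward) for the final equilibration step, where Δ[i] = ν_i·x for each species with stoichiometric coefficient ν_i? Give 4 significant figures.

x = -1.6784e-05 M

Q₀ = 0.02504 vs Keq = 2.0030e-06 ⇒ Q>K, reverse
Step 1:
                   E          G
  Initial    0.01758    0.02098
  Change     0.01037   -0.02074
  Equil      0.02795 2.3662e-04
  solve Keq expr → x = -0.01037; check Q = 2.0030e-06
Then remove 1.0000e-04 M of G.
Step 2:
                   E          G
  Initial    0.02795 1.3662e-04
  Change  -4.9894e-05 9.9789e-05
  Equil       0.0279 2.3640e-04
  solve Keq expr → x = 4.9894e-05; check Q = 2.0030e-06
Then remove 0.007378 M of E.
Step 3:
                   E          G
  Initial    0.02052 2.3640e-04
  Change  1.6784e-05 -3.3568e-05
  Equil      0.02054 2.0284e-04
  solve Keq expr → x = -1.6784e-05; check Q = 2.0030e-06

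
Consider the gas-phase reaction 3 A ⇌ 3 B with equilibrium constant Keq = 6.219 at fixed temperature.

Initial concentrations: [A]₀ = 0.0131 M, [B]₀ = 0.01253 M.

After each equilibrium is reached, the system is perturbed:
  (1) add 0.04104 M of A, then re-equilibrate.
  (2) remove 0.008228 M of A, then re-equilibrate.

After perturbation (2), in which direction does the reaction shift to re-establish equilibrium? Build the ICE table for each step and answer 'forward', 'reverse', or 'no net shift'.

Q₀ = 0.8751 vs Keq = 6.219 ⇒ Q<K, forward
Step 1:
                  A         B
  init       0.0131   0.01253
  Δ       -0.004072  0.004072
  eq       0.009028    0.0166
  solve Keq expr → x = 0.001357; check Q = 6.219
Then add 0.04104 M of A.
Step 2:
                  A         B
  init      0.05007    0.0166
  Δ        -0.02658   0.02658
  eq        0.02348   0.04319
  solve Keq expr → x = 0.008861; check Q = 6.219
Then remove 0.008228 M of A.
Step 3:
                  A         B
  init      0.01526   0.04319
  Δ         0.00533  -0.00533
  eq        0.02059   0.03786
  solve Keq expr → x = -0.001777; check Q = 6.219

Direction: reverse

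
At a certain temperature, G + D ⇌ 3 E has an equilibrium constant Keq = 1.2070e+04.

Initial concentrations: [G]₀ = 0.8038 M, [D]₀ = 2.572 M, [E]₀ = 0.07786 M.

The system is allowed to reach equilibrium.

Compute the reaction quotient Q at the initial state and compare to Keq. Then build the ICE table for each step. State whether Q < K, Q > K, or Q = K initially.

Q₀ = 2.2831e-04 vs Keq = 1.2070e+04 ⇒ Q<K, forward
Step 1:
                   G          D          E
  Initial     0.8038      2.572    0.07786
  Change     -0.8031    -0.8031      2.409
  Equil   7.2055e-04      1.769      2.487
  solve Keq expr → x = 0.8031; check Q = 1.2070e+04

Q₀ = 2.2831e-04; Q < K (proceeds forward)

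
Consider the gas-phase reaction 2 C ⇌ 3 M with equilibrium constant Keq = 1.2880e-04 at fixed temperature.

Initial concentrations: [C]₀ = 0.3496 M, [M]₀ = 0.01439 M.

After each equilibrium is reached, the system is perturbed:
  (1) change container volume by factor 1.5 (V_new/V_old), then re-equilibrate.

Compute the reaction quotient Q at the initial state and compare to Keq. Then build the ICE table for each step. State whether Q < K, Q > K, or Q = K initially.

Q₀ = 2.4380e-05 vs Keq = 1.2880e-04 ⇒ Q<K, forward
Step 1:
                  C         M
  init       0.3496   0.01439
  Δ       -0.006894   0.01034
  eq         0.3427   0.02473
  solve Keq expr → x = 0.003447; check Q = 1.2880e-04
Then change container volume by factor 1.5 (V_new/V_old).
Step 2:
                  C         M
  init       0.2285   0.01649
  Δ       -0.001534  0.002301
  eq         0.2269   0.01879
  solve Keq expr → x = 7.6714e-04; check Q = 1.2880e-04

Q₀ = 2.4380e-05; Q < K (proceeds forward)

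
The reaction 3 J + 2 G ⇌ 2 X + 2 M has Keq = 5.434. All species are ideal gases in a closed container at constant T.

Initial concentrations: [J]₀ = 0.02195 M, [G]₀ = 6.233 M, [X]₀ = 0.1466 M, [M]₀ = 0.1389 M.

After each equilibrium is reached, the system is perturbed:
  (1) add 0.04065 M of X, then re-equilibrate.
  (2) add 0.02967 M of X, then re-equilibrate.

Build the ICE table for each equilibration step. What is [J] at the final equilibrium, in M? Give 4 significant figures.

Q₀ = 1.009 vs Keq = 5.434 ⇒ Q<K, forward
Step 1:
                  J         G         X         M
  I         0.02195     6.233    0.1466    0.1389
  C       -0.008732 -0.005822  0.005822  0.005822
  E         0.01322     6.227    0.1524    0.1447
  solve Keq expr → x = 0.002911; check Q = 5.434
Then add 0.04065 M of X.
Step 2:
                  J         G         X         M
  I         0.01322     6.227    0.1931    0.1447
  C        0.002081  0.001387 -0.001387 -0.001387
  E          0.0153     6.229    0.1917    0.1433
  solve Keq expr → x = -6.9375e-04; check Q = 5.434
Then add 0.02967 M of X.
Step 3:
                  J         G         X         M
  I          0.0153     6.229    0.2214    0.1433
  C        0.001417 9.4470e-04 -9.4470e-04 -9.4470e-04
  E         0.01672      6.23    0.2204    0.1424
  solve Keq expr → x = -4.7235e-04; check Q = 5.434

[J]_eq = 0.01672 M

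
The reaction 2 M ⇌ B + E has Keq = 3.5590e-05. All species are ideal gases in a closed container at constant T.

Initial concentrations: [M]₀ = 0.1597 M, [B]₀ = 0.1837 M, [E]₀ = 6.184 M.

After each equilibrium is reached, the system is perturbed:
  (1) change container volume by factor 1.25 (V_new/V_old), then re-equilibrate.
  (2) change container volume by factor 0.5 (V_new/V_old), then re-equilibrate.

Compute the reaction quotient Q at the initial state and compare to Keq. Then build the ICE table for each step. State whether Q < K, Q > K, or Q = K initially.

Q₀ = 44.54; Q > K (proceeds reverse)

Q₀ = 44.54 vs Keq = 3.5590e-05 ⇒ Q>K, reverse
Step 1:
                    M           B           E
  init         0.1597      0.1837       6.184
  Δ            0.3674     -0.1837     -0.1837
  eq           0.5271  1.6479e-06           6
  solve Keq expr → x = -0.1837; check Q = 3.5590e-05
Then change container volume by factor 1.25 (V_new/V_old).
Step 2:
                    M           B           E
  init         0.4217  1.3183e-06         4.8
  Δ                 0           0           0
  eq           0.4217  1.3183e-06         4.8
  solve Keq expr → x = 0; check Q = 3.5590e-05
Then change container volume by factor 0.5 (V_new/V_old).
Step 3:
                    M           B           E
  init         0.8434  2.6367e-06         9.6
  Δ                 0           0           0
  eq           0.8434  2.6367e-06         9.6
  solve Keq expr → x = 0; check Q = 3.5590e-05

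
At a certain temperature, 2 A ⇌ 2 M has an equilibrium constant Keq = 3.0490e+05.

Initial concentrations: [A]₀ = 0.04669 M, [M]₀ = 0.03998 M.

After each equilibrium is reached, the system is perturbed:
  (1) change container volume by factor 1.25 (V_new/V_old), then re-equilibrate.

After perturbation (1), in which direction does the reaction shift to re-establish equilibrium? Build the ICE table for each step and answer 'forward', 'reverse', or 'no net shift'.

Q₀ = 0.7332 vs Keq = 3.0490e+05 ⇒ Q<K, forward
Step 1:
                  A         M
  Initial   0.04669   0.03998
  Change   -0.04653   0.04653
  Equil   1.5668e-04   0.08651
  solve Keq expr → x = 0.02327; check Q = 3.0490e+05
Then change container volume by factor 1.25 (V_new/V_old).
Step 2:
                  A         M
  Initial 1.2534e-04   0.06921
  Change          0         0
  Equil   1.2534e-04   0.06921
  solve Keq expr → x = 0; check Q = 3.0490e+05

Direction: no net shift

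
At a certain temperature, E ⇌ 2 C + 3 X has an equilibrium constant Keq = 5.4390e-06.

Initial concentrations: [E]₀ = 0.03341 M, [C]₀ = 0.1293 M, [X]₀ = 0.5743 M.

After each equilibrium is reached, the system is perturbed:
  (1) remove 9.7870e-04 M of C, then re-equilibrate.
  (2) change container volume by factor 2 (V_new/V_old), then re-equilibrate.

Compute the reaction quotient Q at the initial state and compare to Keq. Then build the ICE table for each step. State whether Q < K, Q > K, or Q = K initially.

Q₀ = 0.09478 vs Keq = 5.4390e-06 ⇒ Q>K, reverse
Step 1:
                  E         C         X
  init      0.03341    0.1293    0.5743
  Δ         0.06313   -0.1263   -0.1894
  eq        0.09654  0.003035    0.3849
  solve Keq expr → x = -0.06313; check Q = 5.4390e-06
Then remove 9.7870e-04 M of C.
Step 2:
                  E         C         X
  init      0.09654  0.002056    0.3849
  Δ       -4.7719e-04 9.5438e-04  0.001432
  eq        0.09607   0.00301    0.3863
  solve Keq expr → x = 4.7719e-04; check Q = 5.4390e-06
Then change container volume by factor 2 (V_new/V_old).
Step 3:
                  E         C         X
  init      0.04803  0.001505    0.1932
  Δ       -0.002057  0.004114  0.006171
  eq        0.04598  0.005619    0.1993
  solve Keq expr → x = 0.002057; check Q = 5.4390e-06

Q₀ = 0.09478; Q > K (proceeds reverse)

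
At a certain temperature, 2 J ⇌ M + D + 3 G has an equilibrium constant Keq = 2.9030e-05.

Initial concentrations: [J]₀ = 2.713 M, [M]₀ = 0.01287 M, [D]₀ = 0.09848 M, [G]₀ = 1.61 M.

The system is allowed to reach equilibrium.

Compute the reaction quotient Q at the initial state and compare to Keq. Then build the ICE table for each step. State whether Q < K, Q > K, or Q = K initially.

Q₀ = 7.1863e-04; Q > K (proceeds reverse)

Q₀ = 7.1863e-04 vs Keq = 2.9030e-05 ⇒ Q>K, reverse
Step 1:
                    J           M           D           G
  Initial       2.713     0.01287     0.09848        1.61
  Change      0.02444    -0.01222    -0.01222    -0.03667
  Equil         2.737  6.4756e-04     0.08626       1.573
  solve Keq expr → x = -0.01222; check Q = 2.9030e-05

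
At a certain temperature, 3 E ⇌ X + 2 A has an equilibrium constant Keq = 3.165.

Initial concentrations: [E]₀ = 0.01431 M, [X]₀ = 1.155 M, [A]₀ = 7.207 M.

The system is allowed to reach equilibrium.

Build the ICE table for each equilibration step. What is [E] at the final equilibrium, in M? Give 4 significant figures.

[E]_eq = 1.838 M

Q₀ = 2.0473e+07 vs Keq = 3.165 ⇒ Q>K, reverse
Step 1:
                  E         X         A
  I         0.01431     1.155     7.207
  C           1.823   -0.6078    -1.216
  E           1.838    0.5472     5.991
  solve Keq expr → x = -0.6078; check Q = 3.165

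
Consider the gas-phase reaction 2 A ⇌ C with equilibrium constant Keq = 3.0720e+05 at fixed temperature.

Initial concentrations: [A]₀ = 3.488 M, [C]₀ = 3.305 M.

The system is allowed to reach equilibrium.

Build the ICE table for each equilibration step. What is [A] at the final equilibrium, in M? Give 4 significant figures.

[A]_eq = 0.004053 M

Q₀ = 0.2717 vs Keq = 3.0720e+05 ⇒ Q<K, forward
Step 1:
                    A           C
  init          3.488       3.305
  Δ            -3.484       1.742
  eq         0.004053       5.047
  solve Keq expr → x = 1.742; check Q = 3.0720e+05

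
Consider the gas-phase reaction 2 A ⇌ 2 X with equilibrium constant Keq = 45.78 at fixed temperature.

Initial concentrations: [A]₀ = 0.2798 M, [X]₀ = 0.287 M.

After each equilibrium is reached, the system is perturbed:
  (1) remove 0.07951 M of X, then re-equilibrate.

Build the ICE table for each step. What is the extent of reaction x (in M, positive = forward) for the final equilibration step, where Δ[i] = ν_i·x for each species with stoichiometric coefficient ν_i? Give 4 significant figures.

x = 0.005119 M

Q₀ = 1.052 vs Keq = 45.78 ⇒ Q<K, forward
Step 1:
                    A           X
  Initial      0.2798       0.287
  Change      -0.2068      0.2068
  Equil       0.07298      0.4938
  solve Keq expr → x = 0.1034; check Q = 45.78
Then remove 0.07951 M of X.
Step 2:
                    A           X
  Initial     0.07298      0.4143
  Change     -0.01024     0.01024
  Equil       0.06275      0.4245
  solve Keq expr → x = 0.005119; check Q = 45.78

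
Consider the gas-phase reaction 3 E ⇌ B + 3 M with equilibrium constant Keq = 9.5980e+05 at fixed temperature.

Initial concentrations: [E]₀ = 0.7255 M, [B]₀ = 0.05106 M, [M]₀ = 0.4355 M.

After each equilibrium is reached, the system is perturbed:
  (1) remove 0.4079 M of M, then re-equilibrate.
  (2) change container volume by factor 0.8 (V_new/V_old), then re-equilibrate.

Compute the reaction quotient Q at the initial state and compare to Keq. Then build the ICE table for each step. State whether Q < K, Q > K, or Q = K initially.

Q₀ = 0.01104; Q < K (proceeds forward)

Q₀ = 0.01104 vs Keq = 9.5980e+05 ⇒ Q<K, forward
Step 1:
                    E           B           M
  Initial      0.7255     0.05106      0.4355
  Change      -0.7178      0.2393      0.7178
  Equil      0.007741      0.2903       1.153
  solve Keq expr → x = 0.2393; check Q = 9.5980e+05
Then remove 0.4079 M of M.
Step 2:
                    E           B           M
  Initial    0.007741      0.2903      0.7454
  Change    -0.002715  9.0489e-04    0.002715
  Equil      0.005027      0.2912      0.7481
  solve Keq expr → x = 9.0489e-04; check Q = 9.5980e+05
Then change container volume by factor 0.8 (V_new/V_old).
Step 3:
                    E           B           M
  Initial    0.006283       0.364      0.9351
  Change   4.8072e-04 -1.6024e-04 -4.8072e-04
  Equil      0.006764      0.3639      0.9346
  solve Keq expr → x = -1.6024e-04; check Q = 9.5980e+05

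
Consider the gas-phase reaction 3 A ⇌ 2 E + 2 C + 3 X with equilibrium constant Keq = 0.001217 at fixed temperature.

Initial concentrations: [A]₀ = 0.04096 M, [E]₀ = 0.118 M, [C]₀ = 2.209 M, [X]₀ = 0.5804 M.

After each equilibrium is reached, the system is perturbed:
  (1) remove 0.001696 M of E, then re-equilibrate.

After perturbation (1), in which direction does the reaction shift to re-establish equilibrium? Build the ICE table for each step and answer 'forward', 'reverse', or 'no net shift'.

Q₀ = 193.3 vs Keq = 0.001217 ⇒ Q>K, reverse
Step 1:
                   A          E          C          X
  init       0.04096      0.118      2.209     0.5804
  Δ            0.168     -0.112     -0.112     -0.168
  eq           0.209      0.006      2.097     0.4124
  solve Keq expr → x = -0.056; check Q = 0.001217
Then remove 0.001696 M of E.
Step 2:
                   A          E          C          X
  init         0.209   0.004304      2.097     0.4124
  Δ        -0.002314   0.001543   0.001543   0.002314
  eq          0.2066   0.005847      2.099     0.4147
  solve Keq expr → x = 7.7148e-04; check Q = 0.001217

Direction: forward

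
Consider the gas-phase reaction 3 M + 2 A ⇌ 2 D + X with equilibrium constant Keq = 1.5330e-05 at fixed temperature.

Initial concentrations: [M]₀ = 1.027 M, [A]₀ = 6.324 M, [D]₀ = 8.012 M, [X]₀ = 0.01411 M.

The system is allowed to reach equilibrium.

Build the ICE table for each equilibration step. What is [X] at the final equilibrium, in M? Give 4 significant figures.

Q₀ = 0.02091 vs Keq = 1.5330e-05 ⇒ Q>K, reverse
Step 1:
                   M          A          D          X
  init         1.027      6.324      8.012    0.01411
  Δ          0.04229     0.0282    -0.0282    -0.0141
  eq           1.069      6.352      7.984 1.1865e-05
  solve Keq expr → x = -0.0141; check Q = 1.5330e-05

[X]_eq = 1.1865e-05 M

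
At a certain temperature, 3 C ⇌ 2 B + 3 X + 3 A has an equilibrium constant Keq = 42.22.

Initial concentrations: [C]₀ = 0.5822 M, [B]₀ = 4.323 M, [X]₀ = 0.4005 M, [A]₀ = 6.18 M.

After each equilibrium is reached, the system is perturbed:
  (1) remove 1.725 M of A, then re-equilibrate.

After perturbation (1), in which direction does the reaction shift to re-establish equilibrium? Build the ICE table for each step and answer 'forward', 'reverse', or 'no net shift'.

Direction: forward

Q₀ = 1436 vs Keq = 42.22 ⇒ Q>K, reverse
Step 1:
                   C          B          X          A
  Initial     0.5822      4.323     0.4005       6.18
  Change      0.2198    -0.1466    -0.2198    -0.2198
  Equil        0.802      4.176     0.1807       5.96
  solve Keq expr → x = -0.07328; check Q = 42.22
Then remove 1.725 M of A.
Step 2:
                   C          B          X          A
  Initial      0.802      4.176     0.1807      4.235
  Change    -0.05267    0.03511    0.05267    0.05267
  Equil       0.7494      4.212     0.2333      4.288
  solve Keq expr → x = 0.01756; check Q = 42.22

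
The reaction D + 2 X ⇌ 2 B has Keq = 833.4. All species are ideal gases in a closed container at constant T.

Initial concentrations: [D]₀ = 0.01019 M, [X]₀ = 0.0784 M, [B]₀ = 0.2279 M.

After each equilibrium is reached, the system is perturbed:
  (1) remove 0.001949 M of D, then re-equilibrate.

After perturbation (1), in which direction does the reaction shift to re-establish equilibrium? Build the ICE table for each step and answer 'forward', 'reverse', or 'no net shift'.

Q₀ = 829.2 vs Keq = 833.4 ⇒ Q<K, forward
Step 1:
                   D          X          B
  I          0.01019     0.0784     0.2279
  C       -2.9959e-05 -5.9918e-05 5.9918e-05
  E          0.01016    0.07834      0.228
  solve Keq expr → x = 2.9959e-05; check Q = 833.4
Then remove 0.001949 M of D.
Step 2:
                   D          X          B
  I         0.008211    0.07834      0.228
  C         0.001172   0.002343  -0.002343
  E         0.009383    0.08068     0.2256
  solve Keq expr → x = -0.001172; check Q = 833.4

Direction: reverse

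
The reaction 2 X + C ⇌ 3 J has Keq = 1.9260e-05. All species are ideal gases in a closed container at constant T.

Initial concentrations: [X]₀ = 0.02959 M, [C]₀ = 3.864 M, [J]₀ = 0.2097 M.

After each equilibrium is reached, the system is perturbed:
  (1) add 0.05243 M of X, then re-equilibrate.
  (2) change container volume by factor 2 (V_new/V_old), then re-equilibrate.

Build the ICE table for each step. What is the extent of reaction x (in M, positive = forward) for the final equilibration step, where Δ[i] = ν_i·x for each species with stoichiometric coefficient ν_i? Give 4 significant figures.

Q₀ = 2.726 vs Keq = 1.9260e-05 ⇒ Q>K, reverse
Step 1:
                    X           C           J
  Initial     0.02959       3.864      0.2097
  Change       0.1315     0.06573     -0.1972
  Equil         0.161        3.93     0.01252
  solve Keq expr → x = -0.06573; check Q = 1.9260e-05
Then add 0.05243 M of X.
Step 2:
                    X           C           J
  Initial      0.2135        3.93     0.01252
  Change    -0.001672 -8.3602e-04    0.002508
  Equil        0.2118       3.929     0.01503
  solve Keq expr → x = 8.3602e-04; check Q = 1.9260e-05
Then change container volume by factor 2 (V_new/V_old).
Step 3:
                    X           C           J
  Initial      0.1059       1.964    0.007514
  Change            0           0           0
  Equil        0.1059       1.964    0.007514
  solve Keq expr → x = 0; check Q = 1.9260e-05

x = 0 M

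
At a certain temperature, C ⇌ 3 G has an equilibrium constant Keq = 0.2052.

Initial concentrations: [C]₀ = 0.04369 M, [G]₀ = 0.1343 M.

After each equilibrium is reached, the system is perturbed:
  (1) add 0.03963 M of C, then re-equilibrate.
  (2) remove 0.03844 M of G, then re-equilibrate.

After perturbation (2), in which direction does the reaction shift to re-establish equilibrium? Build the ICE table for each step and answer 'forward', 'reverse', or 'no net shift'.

Q₀ = 0.05544 vs Keq = 0.2052 ⇒ Q<K, forward
Step 1:
                   C          G
  I          0.04369     0.1343
  C         -0.01525    0.04574
  E          0.02844       0.18
  solve Keq expr → x = 0.01525; check Q = 0.2052
Then add 0.03963 M of C.
Step 2:
                   C          G
  I          0.06807       0.18
  C         -0.01423    0.04268
  E          0.05384     0.2227
  solve Keq expr → x = 0.01423; check Q = 0.2052
Then remove 0.03844 M of G.
Step 3:
                   C          G
  I          0.05384     0.1843
  C        -0.008619    0.02586
  E          0.04523     0.2101
  solve Keq expr → x = 0.008619; check Q = 0.2052

Direction: forward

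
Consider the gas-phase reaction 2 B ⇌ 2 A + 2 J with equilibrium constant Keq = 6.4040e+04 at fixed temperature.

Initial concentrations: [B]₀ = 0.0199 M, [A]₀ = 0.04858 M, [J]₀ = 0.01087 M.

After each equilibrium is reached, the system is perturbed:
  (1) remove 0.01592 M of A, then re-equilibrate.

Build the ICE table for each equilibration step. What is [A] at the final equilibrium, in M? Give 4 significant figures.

[A]_eq = 0.05255 M

Q₀ = 7.0415e-04 vs Keq = 6.4040e+04 ⇒ Q<K, forward
Step 1:
                  B         A         J
  Initial    0.0199   0.04858   0.01087
  Change   -0.01989   0.01989   0.01989
  Equil   8.3233e-06   0.06847   0.03076
  solve Keq expr → x = 0.009946; check Q = 6.4040e+04
Then remove 0.01592 M of A.
Step 2:
                  B         A         J
  Initial 8.3233e-06   0.05255   0.03076
  Change  -1.9346e-06 1.9346e-06 1.9346e-06
  Equil   6.3887e-06   0.05255   0.03076
  solve Keq expr → x = 9.6729e-07; check Q = 6.4040e+04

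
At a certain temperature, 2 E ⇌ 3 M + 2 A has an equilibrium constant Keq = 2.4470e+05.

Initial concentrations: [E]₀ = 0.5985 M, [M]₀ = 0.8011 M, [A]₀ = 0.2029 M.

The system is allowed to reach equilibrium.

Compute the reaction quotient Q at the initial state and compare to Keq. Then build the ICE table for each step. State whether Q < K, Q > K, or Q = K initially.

Q₀ = 0.05909; Q < K (proceeds forward)

Q₀ = 0.05909 vs Keq = 2.4470e+05 ⇒ Q<K, forward
Step 1:
                    E           M           A
  Initial      0.5985      0.8011      0.2029
  Change      -0.5949      0.8924      0.5949
  Equil      0.003555       1.694      0.7978
  solve Keq expr → x = 0.2975; check Q = 2.4470e+05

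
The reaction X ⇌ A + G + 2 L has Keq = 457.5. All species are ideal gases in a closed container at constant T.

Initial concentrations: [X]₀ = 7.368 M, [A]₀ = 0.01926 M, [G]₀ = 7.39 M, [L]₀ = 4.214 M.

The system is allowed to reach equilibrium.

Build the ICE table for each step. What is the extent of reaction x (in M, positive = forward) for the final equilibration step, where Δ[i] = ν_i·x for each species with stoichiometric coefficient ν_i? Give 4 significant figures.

Q₀ = 0.343 vs Keq = 457.5 ⇒ Q<K, forward
Step 1:
                   X          A          G          L
  Initial      7.368    0.01926       7.39      4.214
  Change      -2.545      2.545      2.545      5.091
  Equil        4.823      2.565      9.935      9.305
  solve Keq expr → x = 2.545; check Q = 457.5

x = 2.545 M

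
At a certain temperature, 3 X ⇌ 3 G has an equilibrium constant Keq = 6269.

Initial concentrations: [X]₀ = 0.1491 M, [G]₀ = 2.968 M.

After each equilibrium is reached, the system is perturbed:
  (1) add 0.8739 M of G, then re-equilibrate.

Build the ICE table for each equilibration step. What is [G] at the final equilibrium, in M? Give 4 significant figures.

Q₀ = 7888 vs Keq = 6269 ⇒ Q>K, reverse
Step 1:
                  X         G
  I          0.1491     2.968
  C         0.01125  -0.01125
  E          0.1604     2.957
  solve Keq expr → x = -0.003752; check Q = 6269
Then add 0.8739 M of G.
Step 2:
                  X         G
  I          0.1604     3.831
  C         0.04496  -0.04496
  E          0.2053     3.786
  solve Keq expr → x = -0.01499; check Q = 6269

[G]_eq = 3.786 M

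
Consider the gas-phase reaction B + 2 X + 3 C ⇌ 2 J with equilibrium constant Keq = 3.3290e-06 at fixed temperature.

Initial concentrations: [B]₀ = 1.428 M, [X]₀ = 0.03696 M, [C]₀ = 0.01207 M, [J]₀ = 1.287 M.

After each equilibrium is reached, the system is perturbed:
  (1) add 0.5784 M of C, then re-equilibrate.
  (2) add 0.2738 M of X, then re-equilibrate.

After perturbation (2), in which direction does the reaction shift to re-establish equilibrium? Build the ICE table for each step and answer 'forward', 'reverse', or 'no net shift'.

Direction: forward

Q₀ = 4.8288e+08 vs Keq = 3.3290e-06 ⇒ Q>K, reverse
Step 1:
                  B         X         C         J
  Initial     1.428   0.03696   0.01207     1.287
  Change     0.6389     1.278     1.917    -1.278
  Equil       2.067     1.315     1.929  0.009237
  solve Keq expr → x = -0.6389; check Q = 3.3290e-06
Then add 0.5784 M of C.
Step 2:
                  B         X         C         J
  Initial     2.067     1.315     2.507  0.009237
  Change  -0.002174 -0.004347 -0.006521  0.004347
  Equil       2.065      1.31     2.501   0.01358
  solve Keq expr → x = 0.002174; check Q = 3.3290e-06
Then add 0.2738 M of X.
Step 3:
                  B         X         C         J
  Initial     2.065     1.584     2.501   0.01358
  Change  -0.001382 -0.002764 -0.004145  0.002764
  Equil       2.063     1.581     2.496   0.01635
  solve Keq expr → x = 0.001382; check Q = 3.3290e-06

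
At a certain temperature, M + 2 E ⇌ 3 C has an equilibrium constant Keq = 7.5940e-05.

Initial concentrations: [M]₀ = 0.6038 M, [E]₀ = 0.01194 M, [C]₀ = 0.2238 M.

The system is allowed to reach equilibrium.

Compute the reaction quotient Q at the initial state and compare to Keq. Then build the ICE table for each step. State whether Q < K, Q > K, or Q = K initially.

Q₀ = 130.2 vs Keq = 7.5940e-05 ⇒ Q>K, reverse
Step 1:
                  M         E         C
  init       0.6038   0.01194    0.2238
  Δ         0.07104    0.1421   -0.2131
  eq         0.6748     0.154   0.01067
  solve Keq expr → x = -0.07104; check Q = 7.5940e-05

Q₀ = 130.2; Q > K (proceeds reverse)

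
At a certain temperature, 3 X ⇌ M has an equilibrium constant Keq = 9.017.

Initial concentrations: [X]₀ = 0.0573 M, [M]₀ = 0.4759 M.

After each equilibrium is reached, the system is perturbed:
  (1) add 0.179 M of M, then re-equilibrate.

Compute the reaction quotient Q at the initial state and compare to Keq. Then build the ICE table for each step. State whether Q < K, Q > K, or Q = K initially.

Q₀ = 2530 vs Keq = 9.017 ⇒ Q>K, reverse
Step 1:
                    X           M
  init         0.0573      0.4759
  Δ            0.2904    -0.09681
  eq           0.3477      0.3791
  solve Keq expr → x = -0.09681; check Q = 9.017
Then add 0.179 M of M.
Step 2:
                    X           M
  init         0.3477      0.5581
  Δ           0.04432    -0.01477
  eq            0.392      0.5433
  solve Keq expr → x = -0.01477; check Q = 9.017

Q₀ = 2530; Q > K (proceeds reverse)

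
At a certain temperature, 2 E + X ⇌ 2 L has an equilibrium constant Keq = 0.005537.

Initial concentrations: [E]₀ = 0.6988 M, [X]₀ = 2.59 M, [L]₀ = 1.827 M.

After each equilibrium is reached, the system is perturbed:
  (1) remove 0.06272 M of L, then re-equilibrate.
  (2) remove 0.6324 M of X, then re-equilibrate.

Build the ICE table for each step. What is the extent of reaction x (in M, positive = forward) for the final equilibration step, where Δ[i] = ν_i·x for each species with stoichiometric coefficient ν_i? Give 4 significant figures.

x = -0.01284 M

Q₀ = 2.639 vs Keq = 0.005537 ⇒ Q>K, reverse
Step 1:
                   E          X          L
  Initial     0.6988       2.59      1.827
  Change       1.524     0.7621     -1.524
  Equil        2.223      3.352     0.3028
  solve Keq expr → x = -0.7621; check Q = 0.005537
Then remove 0.06272 M of L.
Step 2:
                   E          X          L
  Initial      2.223      3.352     0.2401
  Change    -0.05415   -0.02707    0.05415
  Equil        2.169      3.325     0.2943
  solve Keq expr → x = 0.02707; check Q = 0.005537
Then remove 0.6324 M of X.
Step 3:
                   E          X          L
  Initial      2.169      2.693     0.2943
  Change     0.02569    0.01284   -0.02569
  Equil        2.194      2.705     0.2686
  solve Keq expr → x = -0.01284; check Q = 0.005537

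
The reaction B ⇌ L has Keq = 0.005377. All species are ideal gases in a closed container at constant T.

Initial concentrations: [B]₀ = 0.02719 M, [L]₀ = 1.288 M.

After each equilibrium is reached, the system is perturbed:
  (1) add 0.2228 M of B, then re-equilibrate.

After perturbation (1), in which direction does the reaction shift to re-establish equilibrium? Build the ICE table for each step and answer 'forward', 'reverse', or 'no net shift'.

Q₀ = 47.37 vs Keq = 0.005377 ⇒ Q>K, reverse
Step 1:
                   B          L
  I          0.02719      1.288
  C            1.281     -1.281
  E            1.308   0.007034
  solve Keq expr → x = -1.281; check Q = 0.005377
Then add 0.2228 M of B.
Step 2:
                   B          L
  I            1.531   0.007034
  C        -0.001192   0.001192
  E             1.53   0.008226
  solve Keq expr → x = 0.001192; check Q = 0.005377

Direction: forward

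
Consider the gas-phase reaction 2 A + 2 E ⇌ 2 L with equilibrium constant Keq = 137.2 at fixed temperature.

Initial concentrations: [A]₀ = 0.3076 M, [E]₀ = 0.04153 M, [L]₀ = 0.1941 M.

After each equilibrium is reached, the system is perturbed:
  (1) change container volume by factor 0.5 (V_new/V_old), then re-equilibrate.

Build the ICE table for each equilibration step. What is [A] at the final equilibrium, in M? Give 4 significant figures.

[A]_eq = 0.5916 M

Q₀ = 230.9 vs Keq = 137.2 ⇒ Q>K, reverse
Step 1:
                   A          E          L
  init        0.3076    0.04153     0.1941
  Δ         0.008568   0.008568  -0.008568
  eq          0.3162     0.0501     0.1855
  solve Keq expr → x = -0.004284; check Q = 137.2
Then change container volume by factor 0.5 (V_new/V_old).
Step 2:
                   A          E          L
  init        0.6323     0.1002     0.3711
  Δ         -0.04076   -0.04076    0.04076
  eq          0.5916    0.05943     0.4118
  solve Keq expr → x = 0.02038; check Q = 137.2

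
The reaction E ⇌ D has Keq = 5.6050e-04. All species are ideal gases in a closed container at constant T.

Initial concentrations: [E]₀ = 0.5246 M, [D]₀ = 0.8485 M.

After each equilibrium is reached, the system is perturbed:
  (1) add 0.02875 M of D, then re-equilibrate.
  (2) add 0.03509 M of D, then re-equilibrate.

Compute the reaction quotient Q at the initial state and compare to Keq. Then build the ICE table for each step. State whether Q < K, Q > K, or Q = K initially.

Q₀ = 1.617; Q > K (proceeds reverse)

Q₀ = 1.617 vs Keq = 5.6050e-04 ⇒ Q>K, reverse
Step 1:
                   E          D
  Initial     0.5246     0.8485
  Change      0.8477    -0.8477
  Equil        1.372 7.6919e-04
  solve Keq expr → x = -0.8477; check Q = 5.6050e-04
Then add 0.02875 M of D.
Step 2:
                   E          D
  Initial      1.372    0.02952
  Change     0.02873   -0.02873
  Equil        1.401 7.8530e-04
  solve Keq expr → x = -0.02873; check Q = 5.6050e-04
Then add 0.03509 M of D.
Step 3:
                   E          D
  Initial      1.401    0.03588
  Change     0.03507   -0.03507
  Equil        1.436 8.0495e-04
  solve Keq expr → x = -0.03507; check Q = 5.6050e-04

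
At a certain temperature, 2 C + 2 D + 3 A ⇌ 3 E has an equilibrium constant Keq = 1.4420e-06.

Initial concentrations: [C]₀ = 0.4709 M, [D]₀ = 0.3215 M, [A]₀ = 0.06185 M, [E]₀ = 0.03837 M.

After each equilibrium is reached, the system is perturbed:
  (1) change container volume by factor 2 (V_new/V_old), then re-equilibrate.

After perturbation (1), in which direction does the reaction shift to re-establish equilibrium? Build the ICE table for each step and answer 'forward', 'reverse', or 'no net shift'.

Direction: reverse

Q₀ = 10.42 vs Keq = 1.4420e-06 ⇒ Q>K, reverse
Step 1:
                  C         D         A         E
  init       0.4709    0.3215   0.06185   0.03837
  Δ         0.02535   0.02535   0.03802  -0.03802
  eq         0.4962    0.3468   0.09987 3.4913e-04
  solve Keq expr → x = -0.01267; check Q = 1.4420e-06
Then change container volume by factor 2 (V_new/V_old).
Step 2:
                  C         D         A         E
  init       0.2481    0.1734   0.04994 1.7456e-04
  Δ       7.0074e-05 7.0074e-05 1.0511e-04 -1.0511e-04
  eq         0.2482    0.1735   0.05004 6.9453e-05
  solve Keq expr → x = -3.5037e-05; check Q = 1.4420e-06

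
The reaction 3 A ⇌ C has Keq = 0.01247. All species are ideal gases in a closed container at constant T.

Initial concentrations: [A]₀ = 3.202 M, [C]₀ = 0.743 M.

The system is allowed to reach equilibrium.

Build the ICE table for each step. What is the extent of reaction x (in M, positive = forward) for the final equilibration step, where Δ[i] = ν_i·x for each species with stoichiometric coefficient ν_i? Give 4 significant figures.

x = -0.1442 M

Q₀ = 0.02263 vs Keq = 0.01247 ⇒ Q>K, reverse
Step 1:
                  A         C
  I           3.202     0.743
  C          0.4327   -0.1442
  E           3.635    0.5988
  solve Keq expr → x = -0.1442; check Q = 0.01247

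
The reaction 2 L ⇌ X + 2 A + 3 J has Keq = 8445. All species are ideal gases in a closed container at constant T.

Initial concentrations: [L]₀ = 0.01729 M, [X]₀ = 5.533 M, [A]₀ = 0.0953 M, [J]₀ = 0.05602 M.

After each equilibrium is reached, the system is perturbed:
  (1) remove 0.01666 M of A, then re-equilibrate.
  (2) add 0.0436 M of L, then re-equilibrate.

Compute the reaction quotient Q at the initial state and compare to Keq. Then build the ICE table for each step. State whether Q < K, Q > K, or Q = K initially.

Q₀ = 0.02955 vs Keq = 8445 ⇒ Q<K, forward
Step 1:
                   L          X          A          J
  Initial    0.01729      5.533     0.0953    0.05602
  Change    -0.01722   0.008611    0.01722    0.02583
  Equil   6.7502e-05      5.542     0.1125    0.08185
  solve Keq expr → x = 0.008611; check Q = 8445
Then remove 0.01666 M of A.
Step 2:
                   L          X          A          J
  Initial 6.7502e-05      5.542    0.09586    0.08185
  Change  -9.9725e-06 4.9862e-06 9.9725e-06 1.4959e-05
  Equil   5.7529e-05      5.542    0.09587    0.08187
  solve Keq expr → x = 4.9862e-06; check Q = 8445
Then add 0.0436 M of L.
Step 3:
                   L          X          A          J
  Initial    0.04366      5.542    0.09587    0.08187
  Change    -0.04346    0.02173    0.04346    0.06518
  Equil   2.0166e-04      5.563     0.1393     0.1471
  solve Keq expr → x = 0.02173; check Q = 8445

Q₀ = 0.02955; Q < K (proceeds forward)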